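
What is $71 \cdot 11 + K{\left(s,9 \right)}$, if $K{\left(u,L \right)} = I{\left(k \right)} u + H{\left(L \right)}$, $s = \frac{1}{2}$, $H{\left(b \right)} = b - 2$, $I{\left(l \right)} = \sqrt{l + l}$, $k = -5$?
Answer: $788 + \frac{i \sqrt{10}}{2} \approx 788.0 + 1.5811 i$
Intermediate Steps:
$I{\left(l \right)} = \sqrt{2} \sqrt{l}$ ($I{\left(l \right)} = \sqrt{2 l} = \sqrt{2} \sqrt{l}$)
$H{\left(b \right)} = -2 + b$ ($H{\left(b \right)} = b - 2 = -2 + b$)
$s = \frac{1}{2} \approx 0.5$
$K{\left(u,L \right)} = -2 + L + i u \sqrt{10}$ ($K{\left(u,L \right)} = \sqrt{2} \sqrt{-5} u + \left(-2 + L\right) = \sqrt{2} i \sqrt{5} u + \left(-2 + L\right) = i \sqrt{10} u + \left(-2 + L\right) = i u \sqrt{10} + \left(-2 + L\right) = -2 + L + i u \sqrt{10}$)
$71 \cdot 11 + K{\left(s,9 \right)} = 71 \cdot 11 + \left(-2 + 9 + i \frac{1}{2} \sqrt{10}\right) = 781 + \left(-2 + 9 + \frac{i \sqrt{10}}{2}\right) = 781 + \left(7 + \frac{i \sqrt{10}}{2}\right) = 788 + \frac{i \sqrt{10}}{2}$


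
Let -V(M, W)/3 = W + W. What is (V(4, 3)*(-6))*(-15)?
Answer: -1620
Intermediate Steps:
V(M, W) = -6*W (V(M, W) = -3*(W + W) = -6*W)
(V(4, 3)*(-6))*(-15) = (-6*3*(-6))*(-15) = -18*(-6)*(-15) = 108*(-15) = -1620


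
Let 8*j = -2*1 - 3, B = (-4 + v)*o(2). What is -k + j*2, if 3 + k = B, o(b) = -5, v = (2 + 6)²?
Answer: 1207/4 ≈ 301.75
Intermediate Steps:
v = 64 (v = 8² = 64)
B = -300 (B = (-4 + 64)*(-5) = 60*(-5) = -300)
j = -5/8 (j = (-2*1 - 3)/8 = (-2 - 3)/8 = (⅛)*(-5) = -5/8 ≈ -0.62500)
k = -303 (k = -3 - 300 = -303)
-k + j*2 = -1*(-303) - 5/8*2 = 303 - 5/4 = 1207/4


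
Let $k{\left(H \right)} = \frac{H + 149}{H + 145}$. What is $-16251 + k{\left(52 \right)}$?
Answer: $- \frac{3201246}{197} \approx -16250.0$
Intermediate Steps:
$k{\left(H \right)} = \frac{149 + H}{145 + H}$
$-16251 + k{\left(52 \right)} = -16251 + \frac{149 + 52}{145 + 52} = -16251 + \frac{1}{197} \cdot 201 = -16251 + \frac{201}{197} = - \frac{3201246}{197}$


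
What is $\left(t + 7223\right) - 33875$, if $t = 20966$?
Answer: $-5686$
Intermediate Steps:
$\left(t + 7223\right) - 33875 = \left(20966 + 7223\right) - 33875 = 28189 - 33875 = -5686$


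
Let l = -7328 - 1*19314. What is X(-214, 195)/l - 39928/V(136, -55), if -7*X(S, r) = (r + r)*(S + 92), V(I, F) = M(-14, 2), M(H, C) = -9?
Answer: 3722952106/839223 ≈ 4436.2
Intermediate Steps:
V(I, F) = -9
l = -26642 (l = -7328 - 19314 = -26642)
X(S, r) = -2*r*(92 + S)/7 (X(S, r) = -(r + r)*(S + 92)/7 = -2*r*(92 + S)/7)
X(-214, 195)/l - 39928/V(136, -55) = -2/7*195*(92 - 214)/(-26642) - 39928/(-9) = -2/7*195*(-122)*(-1/26642) - 39928*(-⅑) = (47580/7)*(-1/26642) + 39928/9 = -23790/93247 + 39928/9 = 3722952106/839223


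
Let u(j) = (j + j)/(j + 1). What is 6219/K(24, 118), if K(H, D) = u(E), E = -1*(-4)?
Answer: 31095/8 ≈ 3886.9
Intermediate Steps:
E = 4
u(j) = 2*j/(1 + j) (u(j) = (2*j)/(1 + j) = 2*j/(1 + j))
K(H, D) = 8/5 (K(H, D) = 2*4/(1 + 4) = 2*4/5 = 2*4*(1/5) = 8/5)
6219/K(24, 118) = 6219/(8/5) = 6219*(5/8) = 31095/8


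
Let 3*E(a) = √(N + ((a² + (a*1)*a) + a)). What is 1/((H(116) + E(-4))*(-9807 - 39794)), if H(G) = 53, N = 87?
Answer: -477/1248258766 + 3*√115/1248258766 ≈ -3.5636e-7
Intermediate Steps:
E(a) = √(87 + a + 2*a²)/3 (E(a) = √(87 + ((a² + (a*1)*a) + a))/3 = √(87 + ((a² + a*a) + a))/3 = √(87 + ((a² + a²) + a))/3 = √(87 + (2*a² + a))/3 = √(87 + (a + 2*a²))/3 = √(87 + a + 2*a²)/3)
1/((H(116) + E(-4))*(-9807 - 39794)) = 1/((53 + √(87 - 4 + 2*(-4)²)/3)*(-9807 - 39794)) = 1/((53 + √(87 - 4 + 2*16)/3)*(-49601)) = 1/((53 + √(87 - 4 + 32)/3)*(-49601)) = 1/((53 + √115/3)*(-49601)) = 1/(-2628853 - 49601*√115/3)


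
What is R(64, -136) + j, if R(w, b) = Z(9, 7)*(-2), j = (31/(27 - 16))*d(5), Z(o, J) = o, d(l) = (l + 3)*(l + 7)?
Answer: 2778/11 ≈ 252.55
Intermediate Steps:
d(l) = (3 + l)*(7 + l)
j = 2976/11 (j = (31/(27 - 16))*(21 + 5² + 10*5) = (31/11)*(21 + 25 + 50) = (31*(1/11))*96 = (31/11)*96 = 2976/11 ≈ 270.55)
R(w, b) = -18 (R(w, b) = 9*(-2) = -18)
R(64, -136) + j = -18 + 2976/11 = 2778/11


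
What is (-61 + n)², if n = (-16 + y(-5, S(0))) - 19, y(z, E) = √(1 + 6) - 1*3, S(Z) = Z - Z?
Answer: (99 - √7)² ≈ 9284.1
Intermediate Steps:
S(Z) = 0
y(z, E) = -3 + √7 (y(z, E) = √7 - 3 = -3 + √7)
n = -38 + √7 (n = (-16 + (-3 + √7)) - 19 = (-19 + √7) - 19 = -38 + √7 ≈ -35.354)
(-61 + n)² = (-61 + (-38 + √7))² = (-99 + √7)²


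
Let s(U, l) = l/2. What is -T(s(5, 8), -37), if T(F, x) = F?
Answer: -4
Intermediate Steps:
s(U, l) = l/2 (s(U, l) = l*(1/2) = l/2)
-T(s(5, 8), -37) = -8/2 = -1*4 = -4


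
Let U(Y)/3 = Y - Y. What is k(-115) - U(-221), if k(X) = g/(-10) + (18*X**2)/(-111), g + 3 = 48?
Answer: -159033/74 ≈ -2149.1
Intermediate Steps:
g = 45 (g = -3 + 48 = 45)
U(Y) = 0 (U(Y) = 3*(Y - Y) = 3*0 = 0)
k(X) = -9/2 - 6*X**2/37 (k(X) = 45/(-10) + (18*X**2)/(-111) = 45*(-1/10) + (18*X**2)*(-1/111) = -9/2 - 6*X**2/37)
k(-115) - U(-221) = (-9/2 - 6/37*(-115)**2) - 1*0 = (-9/2 - 6/37*13225) + 0 = (-9/2 - 79350/37) + 0 = -159033/74 + 0 = -159033/74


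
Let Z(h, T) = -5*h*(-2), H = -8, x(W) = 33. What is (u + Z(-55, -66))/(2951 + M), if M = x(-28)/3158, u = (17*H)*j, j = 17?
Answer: -9038196/9319291 ≈ -0.96984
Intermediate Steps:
u = -2312 (u = (17*(-8))*17 = -136*17 = -2312)
Z(h, T) = 10*h
M = 33/3158 ≈ 0.010450
(u + Z(-55, -66))/(2951 + M) = (-2312 + 10*(-55))/(2951 + 33/3158) = (-2312 - 550)/(9319291/3158) = -2862*3158/9319291 = -9038196/9319291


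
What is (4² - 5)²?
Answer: 121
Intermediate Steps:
(4² - 5)² = (16 - 5)² = 11² = 121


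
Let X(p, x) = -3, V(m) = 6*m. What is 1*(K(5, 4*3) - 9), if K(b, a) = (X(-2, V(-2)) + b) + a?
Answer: 5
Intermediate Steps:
K(b, a) = -3 + a + b (K(b, a) = (-3 + b) + a = -3 + a + b)
1*(K(5, 4*3) - 9) = 1*((-3 + 4*3 + 5) - 9) = 1*((-3 + 12 + 5) - 9) = 1*(14 - 9) = 1*5 = 5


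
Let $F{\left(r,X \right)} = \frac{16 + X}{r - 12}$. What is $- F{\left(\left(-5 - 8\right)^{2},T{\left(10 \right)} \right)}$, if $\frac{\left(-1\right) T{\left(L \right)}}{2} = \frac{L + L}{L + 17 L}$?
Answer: $- \frac{142}{1413} \approx -0.1005$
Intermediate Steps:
$T{\left(L \right)} = - \frac{2}{9}$ ($T{\left(L \right)} = - 2 \frac{L + L}{L + 17 L} = - 2 \frac{2 L}{18 L} = - 2 \cdot 2 L \frac{1}{18 L} = \left(-2\right) \frac{1}{9} = - \frac{2}{9}$)
$F{\left(r,X \right)} = \frac{16 + X}{-12 + r}$
$- F{\left(\left(-5 - 8\right)^{2},T{\left(10 \right)} \right)} = - \frac{16 - \frac{2}{9}}{-12 + \left(-5 - 8\right)^{2}} = - \frac{142}{\left(-12 + \left(-13\right)^{2}\right) 9} = - \frac{142}{\left(-12 + 169\right) 9} = - \frac{142}{157 \cdot 9} = \left(-1\right) \frac{142}{1413} = - \frac{142}{1413}$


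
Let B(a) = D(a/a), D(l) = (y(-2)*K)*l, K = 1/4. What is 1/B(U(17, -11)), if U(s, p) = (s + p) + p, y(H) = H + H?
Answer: -1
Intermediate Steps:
y(H) = 2*H
U(s, p) = s + 2*p (U(s, p) = (p + s) + p = s + 2*p)
K = ¼ ≈ 0.25000
D(l) = -l (D(l) = ((2*(-2))*(¼))*l = (-4*¼)*l = -l)
B(a) = -1 (B(a) = -a/a = -1*1 = -1)
1/B(U(17, -11)) = 1/(-1) = -1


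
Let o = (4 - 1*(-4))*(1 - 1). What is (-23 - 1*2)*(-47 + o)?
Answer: 1175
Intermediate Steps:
o = 0 (o = (4 + 4)*0 = 8*0 = 0)
(-23 - 1*2)*(-47 + o) = (-23 - 1*2)*(-47 + 0) = (-23 - 2)*(-47) = -25*(-47) = 1175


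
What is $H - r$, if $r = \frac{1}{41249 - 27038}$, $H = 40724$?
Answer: $\frac{578728763}{14211} \approx 40724.0$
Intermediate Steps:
$r = \frac{1}{14211} \approx 7.0368 \cdot 10^{-5}$
$H - r = 40724 - \frac{1}{14211} = \frac{578728763}{14211}$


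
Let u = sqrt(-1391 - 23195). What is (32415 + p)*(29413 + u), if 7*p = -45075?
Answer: 5348165790/7 + 181830*I*sqrt(24586)/7 ≈ 7.6402e+8 + 4.073e+6*I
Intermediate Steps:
p = -45075/7 (p = (1/7)*(-45075) = -45075/7 ≈ -6439.3)
u = I*sqrt(24586) (u = sqrt(-24586) = I*sqrt(24586) ≈ 156.8*I)
(32415 + p)*(29413 + u) = (32415 - 45075/7)*(29413 + I*sqrt(24586)) = 181830*(29413 + I*sqrt(24586))/7 = 5348165790/7 + 181830*I*sqrt(24586)/7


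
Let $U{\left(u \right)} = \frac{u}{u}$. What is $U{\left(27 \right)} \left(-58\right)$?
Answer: $-58$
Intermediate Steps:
$U{\left(u \right)} = 1$
$U{\left(27 \right)} \left(-58\right) = 1 \left(-58\right) = -58$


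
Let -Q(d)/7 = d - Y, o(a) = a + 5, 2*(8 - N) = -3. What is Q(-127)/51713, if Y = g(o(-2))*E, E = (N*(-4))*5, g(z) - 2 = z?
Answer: -5761/51713 ≈ -0.11140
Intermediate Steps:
N = 19/2 (N = 8 - 1/2*(-3) = 8 + 3/2 = 19/2 ≈ 9.5000)
o(a) = 5 + a
g(z) = 2 + z
E = -190 (E = ((19/2)*(-4))*5 = -38*5 = -190)
Y = -950 (Y = (2 + (5 - 2))*(-190) = (2 + 3)*(-190) = 5*(-190) = -950)
Q(d) = -6650 - 7*d (Q(d) = -7*(d - 1*(-950)) = -7*(d + 950) = -7*(950 + d) = -6650 - 7*d)
Q(-127)/51713 = (-6650 - 7*(-127))/51713 = (-6650 + 889)*(1/51713) = -5761*1/51713 = -5761/51713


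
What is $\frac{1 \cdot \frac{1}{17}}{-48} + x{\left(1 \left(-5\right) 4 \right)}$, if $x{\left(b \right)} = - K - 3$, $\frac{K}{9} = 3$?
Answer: $- \frac{24481}{816} \approx -30.001$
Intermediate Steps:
$K = 27$ ($K = 9 \cdot 3 = 27$)
$x{\left(b \right)} = -30$ ($x{\left(b \right)} = \left(-1\right) 27 - 3 = -27 - 3 = -30$)
$\frac{1 \cdot \frac{1}{17}}{-48} + x{\left(1 \left(-5\right) 4 \right)} = \frac{1 \cdot \frac{1}{17}}{-48} - 30 = - \frac{1 \cdot \frac{1}{17}}{48} - 30 = \left(- \frac{1}{48}\right) \frac{1}{17} - 30 = - \frac{1}{816} - 30 = - \frac{24481}{816}$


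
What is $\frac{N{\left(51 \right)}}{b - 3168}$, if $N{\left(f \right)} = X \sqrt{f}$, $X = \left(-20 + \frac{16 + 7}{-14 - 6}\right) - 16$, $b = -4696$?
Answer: $\frac{743 \sqrt{51}}{157280} \approx 0.033737$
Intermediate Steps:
$X = - \frac{743}{20}$ ($X = \left(-20 + \frac{23}{-20}\right) - 16 = \left(-20 + 23 \left(- \frac{1}{20}\right)\right) - 16 = \left(-20 - \frac{23}{20}\right) - 16 = - \frac{423}{20} - 16 = - \frac{743}{20} \approx -37.15$)
$N{\left(f \right)} = - \frac{743 \sqrt{f}}{20}$
$\frac{N{\left(51 \right)}}{b - 3168} = \frac{\left(- \frac{743}{20}\right) \sqrt{51}}{-4696 - 3168} = \frac{\left(- \frac{743}{20}\right) \sqrt{51}}{-7864} = - \frac{743 \sqrt{51}}{20} \left(- \frac{1}{7864}\right) = \frac{743 \sqrt{51}}{157280}$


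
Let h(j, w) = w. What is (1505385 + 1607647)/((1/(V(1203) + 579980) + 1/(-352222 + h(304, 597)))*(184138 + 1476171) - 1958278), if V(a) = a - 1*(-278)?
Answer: -318239384150148500/200191253632918037 ≈ -1.5897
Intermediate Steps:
V(a) = 278 + a (V(a) = a + 278 = 278 + a)
(1505385 + 1607647)/((1/(V(1203) + 579980) + 1/(-352222 + h(304, 597)))*(184138 + 1476171) - 1958278) = (1505385 + 1607647)/((1/((278 + 1203) + 579980) + 1/(-352222 + 597))*(184138 + 1476171) - 1958278) = 3113032/((1/(1481 + 579980) + 1/(-351625))*1660309 - 1958278) = 3113032/((1/581461 - 1/351625)*1660309 - 1958278) = 3113032/(-229836/204456224125*1660309 - 1958278) = 3113032/(-381598779324/204456224125 - 1958278) = 3113032/(-400382507265836074/204456224125) = 3113032*(-204456224125/400382507265836074) = -318239384150148500/200191253632918037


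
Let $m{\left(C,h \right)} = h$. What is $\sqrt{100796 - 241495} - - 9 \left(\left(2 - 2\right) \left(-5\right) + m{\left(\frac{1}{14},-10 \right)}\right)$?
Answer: $-90 + i \sqrt{140699} \approx -90.0 + 375.1 i$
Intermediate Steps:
$\sqrt{100796 - 241495} - - 9 \left(\left(2 - 2\right) \left(-5\right) + m{\left(\frac{1}{14},-10 \right)}\right) = \sqrt{100796 - 241495} - - 9 \left(\left(2 - 2\right) \left(-5\right) - 10\right) = \sqrt{-140699} - - 9 \left(0 \left(-5\right) - 10\right) = i \sqrt{140699} - - 9 \left(0 - 10\right) = i \sqrt{140699} - \left(-9\right) \left(-10\right) = i \sqrt{140699} - 90 = -90 + i \sqrt{140699}$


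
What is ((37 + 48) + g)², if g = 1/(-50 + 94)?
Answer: 13995081/1936 ≈ 7228.9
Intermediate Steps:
g = 1/44 ≈ 0.022727
((37 + 48) + g)² = ((37 + 48) + 1/44)² = (85 + 1/44)² = (3741/44)² = 13995081/1936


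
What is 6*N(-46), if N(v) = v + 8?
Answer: -228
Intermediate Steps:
N(v) = 8 + v
6*N(-46) = 6*(8 - 46) = 6*(-38) = -228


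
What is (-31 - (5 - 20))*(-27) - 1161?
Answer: -729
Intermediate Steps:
(-31 - (5 - 20))*(-27) - 1161 = (-31 - 1*(-15))*(-27) - 1161 = (-31 + 15)*(-27) - 1161 = -16*(-27) - 1161 = 432 - 1161 = -729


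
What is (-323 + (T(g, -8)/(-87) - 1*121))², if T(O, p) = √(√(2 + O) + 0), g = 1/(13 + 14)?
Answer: (115884 + 165^(¼))²/68121 ≈ 1.9715e+5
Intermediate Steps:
g = 1/27 ≈ 0.037037
T(O, p) = (2 + O)^(¼) (T(O, p) = √(√(2 + O)) = (2 + O)^(¼))
(-323 + (T(g, -8)/(-87) - 1*121))² = (-323 + ((2 + 1/27)^(¼)/(-87) - 1*121))² = (-323 + ((55/27)^(¼)*(-1/87) - 121))² = (-323 + ((165^(¼)/3)*(-1/87) - 121))² = (-323 + (-165^(¼)/261 - 121))² = (-323 + (-121 - 165^(¼)/261))² = (-444 - 165^(¼)/261)²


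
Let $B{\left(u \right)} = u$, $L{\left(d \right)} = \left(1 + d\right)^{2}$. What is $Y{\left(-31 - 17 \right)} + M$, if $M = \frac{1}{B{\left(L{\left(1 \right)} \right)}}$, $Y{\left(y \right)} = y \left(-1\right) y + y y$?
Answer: $\frac{1}{4} \approx 0.25$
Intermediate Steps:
$Y{\left(y \right)} = 0$ ($Y{\left(y \right)} = - y y + y^{2} = - y^{2} + y^{2} = 0$)
$M = \frac{1}{4}$ ($M = \frac{1}{\left(1 + 1\right)^{2}} = \frac{1}{2^{2}} = \frac{1}{4} \approx 0.25$)
$Y{\left(-31 - 17 \right)} + M = 0 + \frac{1}{4} = \frac{1}{4}$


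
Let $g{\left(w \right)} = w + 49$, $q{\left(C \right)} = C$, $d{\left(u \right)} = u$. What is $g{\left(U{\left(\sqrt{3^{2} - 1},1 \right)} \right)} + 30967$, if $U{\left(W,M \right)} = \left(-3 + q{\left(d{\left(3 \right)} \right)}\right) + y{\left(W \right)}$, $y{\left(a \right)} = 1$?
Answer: $31017$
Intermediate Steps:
$U{\left(W,M \right)} = 1$ ($U{\left(W,M \right)} = \left(-3 + 3\right) + 1 = 0 + 1 = 1$)
$g{\left(w \right)} = 49 + w$
$g{\left(U{\left(\sqrt{3^{2} - 1},1 \right)} \right)} + 30967 = \left(49 + 1\right) + 30967 = 50 + 30967 = 31017$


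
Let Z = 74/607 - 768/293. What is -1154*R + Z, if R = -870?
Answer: 178558402486/177851 ≈ 1.0040e+6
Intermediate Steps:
Z = -444494/177851 (Z = 74*(1/607) - 768*1/293 = 74/607 - 768/293 = -444494/177851 ≈ -2.4992)
-1154*R + Z = -1154*(-870) - 444494/177851 = 1003980 - 444494/177851 = 178558402486/177851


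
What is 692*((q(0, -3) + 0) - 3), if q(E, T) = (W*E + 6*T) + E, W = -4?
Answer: -14532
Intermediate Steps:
q(E, T) = -3*E + 6*T (q(E, T) = (-4*E + 6*T) + E = -3*E + 6*T)
692*((q(0, -3) + 0) - 3) = 692*(((-3*0 + 6*(-3)) + 0) - 3) = 692*(((0 - 18) + 0) - 3) = 692*((-18 + 0) - 3) = 692*(-18 - 3) = 692*(-21) = -14532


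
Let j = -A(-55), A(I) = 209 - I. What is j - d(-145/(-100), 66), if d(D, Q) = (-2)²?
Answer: -268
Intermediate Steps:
j = -264 (j = -(209 - 1*(-55)) = -(209 + 55) = -1*264 = -264)
d(D, Q) = 4
j - d(-145/(-100), 66) = -264 - 1*4 = -264 - 4 = -268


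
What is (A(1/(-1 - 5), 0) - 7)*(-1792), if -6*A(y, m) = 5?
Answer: 42112/3 ≈ 14037.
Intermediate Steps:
A(y, m) = -⅚ (A(y, m) = -⅙*5 = -⅚)
(A(1/(-1 - 5), 0) - 7)*(-1792) = (-⅚ - 7)*(-1792) = -47/6*(-1792) = 42112/3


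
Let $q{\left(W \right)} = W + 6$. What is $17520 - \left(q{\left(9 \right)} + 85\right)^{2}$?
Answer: $7520$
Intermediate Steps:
$q{\left(W \right)} = 6 + W$
$17520 - \left(q{\left(9 \right)} + 85\right)^{2} = 17520 - \left(\left(6 + 9\right) + 85\right)^{2} = 17520 - \left(15 + 85\right)^{2} = 17520 - 100^{2} = 17520 - 10000 = 7520$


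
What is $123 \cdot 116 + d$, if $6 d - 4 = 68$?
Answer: $14280$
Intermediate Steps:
$d = 12$ ($d = \frac{2}{3} + \frac{1}{6} \cdot 68 = \frac{2}{3} + \frac{34}{3} = 12$)
$123 \cdot 116 + d = 123 \cdot 116 + 12 = 14268 + 12 = 14280$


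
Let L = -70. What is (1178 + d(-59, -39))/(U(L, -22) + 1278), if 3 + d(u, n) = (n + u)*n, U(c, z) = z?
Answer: 4997/1256 ≈ 3.9785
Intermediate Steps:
d(u, n) = -3 + n*(n + u) (d(u, n) = -3 + (n + u)*n = -3 + n*(n + u))
(1178 + d(-59, -39))/(U(L, -22) + 1278) = (1178 + (-3 + (-39)**2 - 39*(-59)))/(-22 + 1278) = (1178 + (-3 + 1521 + 2301))/1256 = (1178 + 3819)*(1/1256) = 4997*(1/1256) = 4997/1256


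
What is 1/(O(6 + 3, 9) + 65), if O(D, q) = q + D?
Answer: 1/83 ≈ 0.012048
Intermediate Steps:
O(D, q) = D + q
1/(O(6 + 3, 9) + 65) = 1/(((6 + 3) + 9) + 65) = 1/((9 + 9) + 65) = 1/(18 + 65) = 1/83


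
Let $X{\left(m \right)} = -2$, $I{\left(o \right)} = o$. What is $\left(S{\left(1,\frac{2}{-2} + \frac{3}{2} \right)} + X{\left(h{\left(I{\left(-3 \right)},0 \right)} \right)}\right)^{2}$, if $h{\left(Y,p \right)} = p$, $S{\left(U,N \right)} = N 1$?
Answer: $\frac{9}{4} \approx 2.25$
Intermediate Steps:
$S{\left(U,N \right)} = N$
$\left(S{\left(1,\frac{2}{-2} + \frac{3}{2} \right)} + X{\left(h{\left(I{\left(-3 \right)},0 \right)} \right)}\right)^{2} = \left(\left(\frac{2}{-2} + \frac{3}{2}\right) - 2\right)^{2} = \left(\left(2 \left(- \frac{1}{2}\right) + 3 \cdot \frac{1}{2}\right) - 2\right)^{2} = \left(\left(-1 + \frac{3}{2}\right) - 2\right)^{2} = \left(\frac{1}{2} - 2\right)^{2} = \left(- \frac{3}{2}\right)^{2} = \frac{9}{4}$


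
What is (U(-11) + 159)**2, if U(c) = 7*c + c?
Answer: 5041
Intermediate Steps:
U(c) = 8*c
(U(-11) + 159)**2 = (8*(-11) + 159)**2 = (-88 + 159)**2 = 71**2 = 5041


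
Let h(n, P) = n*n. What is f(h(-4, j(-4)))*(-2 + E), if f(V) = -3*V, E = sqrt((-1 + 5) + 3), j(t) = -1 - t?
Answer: 96 - 48*sqrt(7) ≈ -30.996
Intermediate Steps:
h(n, P) = n**2
E = sqrt(7) (E = sqrt(4 + 3) = sqrt(7) ≈ 2.6458)
f(h(-4, j(-4)))*(-2 + E) = (-3*(-4)**2)*(-2 + sqrt(7)) = (-3*16)*(-2 + sqrt(7)) = -48*(-2 + sqrt(7)) = 96 - 48*sqrt(7)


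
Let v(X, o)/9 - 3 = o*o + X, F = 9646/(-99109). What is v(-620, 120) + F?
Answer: 12294164477/99109 ≈ 1.2405e+5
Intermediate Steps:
F = -9646/99109 (F = 9646*(-1/99109) = -9646/99109 ≈ -0.097327)
v(X, o) = 27 + 9*X + 9*o² (v(X, o) = 27 + 9*(o*o + X) = 27 + 9*(o² + X) = 27 + 9*(X + o²) = 27 + (9*X + 9*o²) = 27 + 9*X + 9*o²)
v(-620, 120) + F = (27 + 9*(-620) + 9*120²) - 9646/99109 = (27 - 5580 + 9*14400) - 9646/99109 = (27 - 5580 + 129600) - 9646/99109 = 124047 - 9646/99109 = 12294164477/99109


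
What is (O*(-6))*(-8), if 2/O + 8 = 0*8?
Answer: -12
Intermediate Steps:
O = -¼ (O = 2/(-8 + 0*8) = 2/(-8 + 0) = 2/(-8) = 2*(-⅛) = -¼ ≈ -0.25000)
(O*(-6))*(-8) = -¼*(-6)*(-8) = (3/2)*(-8) = -12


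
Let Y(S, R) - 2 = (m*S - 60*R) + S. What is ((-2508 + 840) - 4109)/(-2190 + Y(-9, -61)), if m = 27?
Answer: -5777/1220 ≈ -4.7352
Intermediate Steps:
Y(S, R) = 2 - 60*R + 28*S (Y(S, R) = 2 + ((27*S - 60*R) + S) = 2 + ((-60*R + 27*S) + S) = 2 + (-60*R + 28*S) = 2 - 60*R + 28*S)
((-2508 + 840) - 4109)/(-2190 + Y(-9, -61)) = ((-2508 + 840) - 4109)/(-2190 + (2 - 60*(-61) + 28*(-9))) = (-1668 - 4109)/(-2190 + (2 + 3660 - 252)) = -5777/(-2190 + 3410) = -5777/1220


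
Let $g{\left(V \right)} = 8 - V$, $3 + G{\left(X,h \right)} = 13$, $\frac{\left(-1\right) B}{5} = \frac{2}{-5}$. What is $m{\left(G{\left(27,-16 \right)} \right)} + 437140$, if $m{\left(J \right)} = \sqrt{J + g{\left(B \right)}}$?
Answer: $437144$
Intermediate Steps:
$B = 2$ ($B = - 5 \frac{2}{-5} = - 5 \cdot 2 \left(- \frac{1}{5}\right) = \left(-5\right) \left(- \frac{2}{5}\right) = 2$)
$G{\left(X,h \right)} = 10$ ($G{\left(X,h \right)} = -3 + 13 = 10$)
$m{\left(J \right)} = \sqrt{6 + J}$ ($m{\left(J \right)} = \sqrt{J + \left(8 - 2\right)} = \sqrt{J + 6} = \sqrt{6 + J}$)
$m{\left(G{\left(27,-16 \right)} \right)} + 437140 = \sqrt{6 + 10} + 437140 = \sqrt{16} + 437140 = 4 + 437140 = 437144$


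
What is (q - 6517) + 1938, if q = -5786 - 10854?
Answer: -21219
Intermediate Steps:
q = -16640
(q - 6517) + 1938 = (-16640 - 6517) + 1938 = -23157 + 1938 = -21219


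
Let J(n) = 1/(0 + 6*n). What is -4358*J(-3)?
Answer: 2179/9 ≈ 242.11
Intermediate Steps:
J(n) = 1/(6*n)
-4358*J(-3) = -2179/(3*(-3)) = -2179*(-1)/(3*3) = -4358*(-1/18) = 2179/9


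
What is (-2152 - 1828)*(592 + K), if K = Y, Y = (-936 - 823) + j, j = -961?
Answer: 8469440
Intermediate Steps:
Y = -2720 (Y = (-936 - 823) - 961 = -1759 - 961 = -2720)
K = -2720
(-2152 - 1828)*(592 + K) = (-2152 - 1828)*(592 - 2720) = -3980*(-2128) = 8469440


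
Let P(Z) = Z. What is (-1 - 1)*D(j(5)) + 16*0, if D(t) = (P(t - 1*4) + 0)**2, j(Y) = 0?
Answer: -32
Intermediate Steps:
D(t) = (-4 + t)**2 (D(t) = ((t - 1*4) + 0)**2 = ((t - 4) + 0)**2 = ((-4 + t) + 0)**2 = (-4 + t)**2)
(-1 - 1)*D(j(5)) + 16*0 = (-1 - 1)*(-4 + 0)**2 + 16*0 = -2*(-4)**2 + 0 = -2*16 + 0 = -32 + 0 = -32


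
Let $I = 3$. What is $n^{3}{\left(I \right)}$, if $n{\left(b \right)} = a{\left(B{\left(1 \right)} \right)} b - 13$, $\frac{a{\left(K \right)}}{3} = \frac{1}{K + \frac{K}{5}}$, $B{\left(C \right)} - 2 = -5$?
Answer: $- \frac{29791}{8} \approx -3723.9$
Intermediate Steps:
$B{\left(C \right)} = -3$ ($B{\left(C \right)} = 2 - 5 = -3$)
$a{\left(K \right)} = \frac{5}{2 K}$ ($a{\left(K \right)} = \frac{3}{K + \frac{K}{5}} = \frac{3}{\frac{6}{5} K} = 3 \frac{5}{6 K} = \frac{5}{2 K}$)
$n{\left(b \right)} = -13 - \frac{5 b}{6}$ ($n{\left(b \right)} = \frac{5}{2 \left(-3\right)} b - 13 = \frac{5}{2} \left(- \frac{1}{3}\right) b - 13 = - \frac{5 b}{6} - 13 = -13 - \frac{5 b}{6}$)
$n^{3}{\left(I \right)} = \left(-13 - \frac{5}{2}\right)^{3} = \left(- \frac{31}{2}\right)^{3} = - \frac{29791}{8}$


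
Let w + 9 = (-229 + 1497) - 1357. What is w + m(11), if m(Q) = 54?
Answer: -44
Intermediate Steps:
w = -98 (w = -9 + ((-229 + 1497) - 1357) = -9 + (1268 - 1357) = -9 - 89 = -98)
w + m(11) = -98 + 54 = -44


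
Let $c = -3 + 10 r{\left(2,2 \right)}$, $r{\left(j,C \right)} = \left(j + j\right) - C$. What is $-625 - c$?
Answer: $-642$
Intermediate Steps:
$r{\left(j,C \right)} = - C + 2 j$ ($r{\left(j,C \right)} = 2 j - C = - C + 2 j$)
$c = 17$ ($c = -3 + 10 \left(\left(-1\right) 2 + 2 \cdot 2\right) = -3 + 10 \left(-2 + 4\right) = -3 + 10 \cdot 2 = -3 + 20 = 17$)
$-625 - c = -625 - 17 = -642$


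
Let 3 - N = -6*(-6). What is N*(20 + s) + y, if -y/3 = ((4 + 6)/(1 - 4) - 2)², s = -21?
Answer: -157/3 ≈ -52.333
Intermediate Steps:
N = -33 (N = 3 - (-6)*(-6) = 3 - 1*36 = 3 - 36 = -33)
y = -256/3 (y = -3*((4 + 6)/(1 - 4) - 2)² = -3*(10/(-3) - 2)² = -3*(10*(-⅓) - 2)² = -3*(-10/3 - 2)² = -3*(-16/3)² = -3*256/9 = -256/3 ≈ -85.333)
N*(20 + s) + y = -33*(20 - 21) - 256/3 = -33*(-1) - 256/3 = 33 - 256/3 = -157/3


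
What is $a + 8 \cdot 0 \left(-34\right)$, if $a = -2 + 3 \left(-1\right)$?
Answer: $-5$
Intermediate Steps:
$a = -5$ ($a = -2 - 3 = -5$)
$a + 8 \cdot 0 \left(-34\right) = -5 + 8 \cdot 0 \left(-34\right) = -5 + 0 \left(-34\right) = -5 + 0 = -5$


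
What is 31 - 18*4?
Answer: -41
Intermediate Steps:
31 - 18*4 = 31 - 72 = -41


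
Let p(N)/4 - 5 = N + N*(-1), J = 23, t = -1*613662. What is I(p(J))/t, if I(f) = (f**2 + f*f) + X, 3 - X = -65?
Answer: -62/43833 ≈ -0.0014145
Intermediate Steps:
t = -613662
X = 68 (X = 3 - 1*(-65) = 3 + 65 = 68)
p(N) = 20 (p(N) = 20 + 4*(N + N*(-1)) = 20 + 4*(N - N) = 20 + 4*0 = 20 + 0 = 20)
I(f) = 68 + 2*f**2 (I(f) = (f**2 + f*f) + 68 = (f**2 + f**2) + 68 = 2*f**2 + 68 = 68 + 2*f**2)
I(p(J))/t = (68 + 2*20**2)/(-613662) = (68 + 2*400)*(-1/613662) = (68 + 800)*(-1/613662) = 868*(-1/613662) = -62/43833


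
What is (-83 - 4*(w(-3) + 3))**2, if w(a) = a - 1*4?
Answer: 4489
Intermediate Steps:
w(a) = -4 + a (w(a) = a - 4 = -4 + a)
(-83 - 4*(w(-3) + 3))**2 = (-83 - 4*((-4 - 3) + 3))**2 = (-83 - 4*(-7 + 3))**2 = (-83 - 4*(-4))**2 = (-83 + 16)**2 = (-67)**2 = 4489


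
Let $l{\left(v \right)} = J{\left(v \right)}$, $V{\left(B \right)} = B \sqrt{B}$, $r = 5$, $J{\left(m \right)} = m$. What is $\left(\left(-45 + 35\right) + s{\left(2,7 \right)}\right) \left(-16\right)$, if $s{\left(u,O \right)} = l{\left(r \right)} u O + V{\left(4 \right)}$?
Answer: $-1088$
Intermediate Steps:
$V{\left(B \right)} = B^{\frac{3}{2}}$
$l{\left(v \right)} = v$
$s{\left(u,O \right)} = 8 + 5 O u$ ($s{\left(u,O \right)} = 5 u O + 4^{\frac{3}{2}} = 5 O u + 8 = 8 + 5 O u$)
$\left(\left(-45 + 35\right) + s{\left(2,7 \right)}\right) \left(-16\right) = \left(\left(-45 + 35\right) + \left(8 + 5 \cdot 7 \cdot 2\right)\right) \left(-16\right) = \left(-10 + \left(8 + 70\right)\right) \left(-16\right) = \left(-10 + 78\right) \left(-16\right) = 68 \left(-16\right) = -1088$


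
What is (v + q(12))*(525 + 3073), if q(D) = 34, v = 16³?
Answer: 14859740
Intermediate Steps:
v = 4096
(v + q(12))*(525 + 3073) = (4096 + 34)*(525 + 3073) = 4130*3598 = 14859740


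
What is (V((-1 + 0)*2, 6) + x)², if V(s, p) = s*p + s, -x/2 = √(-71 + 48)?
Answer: 104 + 56*I*√23 ≈ 104.0 + 268.57*I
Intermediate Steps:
x = -2*I*√23 (x = -2*√(-71 + 48) = -2*I*√23 ≈ -9.5917*I)
V(s, p) = s + p*s (V(s, p) = p*s + s = s + p*s)
(V((-1 + 0)*2, 6) + x)² = (((-1 + 0)*2)*(1 + 6) - 2*I*√23)² = (-1*2*7 - 2*I*√23)² = (-2*7 - 2*I*√23)² = (-14 - 2*I*√23)²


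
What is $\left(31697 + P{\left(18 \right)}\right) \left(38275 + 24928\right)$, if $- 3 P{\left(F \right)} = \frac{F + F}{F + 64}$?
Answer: $\frac{82136785913}{41} \approx 2.0033 \cdot 10^{9}$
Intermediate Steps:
$P{\left(F \right)} = - \frac{2 F}{3 \left(64 + F\right)}$ ($P{\left(F \right)} = - \frac{\left(F + F\right) \frac{1}{F + 64}}{3} = - \frac{2 F \frac{1}{64 + F}}{3} = - \frac{2 F}{3 \left(64 + F\right)}$)
$\left(31697 + P{\left(18 \right)}\right) \left(38275 + 24928\right) = \left(31697 - \frac{36}{192 + 3 \cdot 18}\right) \left(38275 + 24928\right) = \left(31697 - \frac{36}{192 + 54}\right) 63203 = \left(31697 - \frac{36}{246}\right) 63203 = \left(31697 - 36 \cdot \frac{1}{246}\right) 63203 = \left(31697 - \frac{6}{41}\right) 63203 = \frac{1299571}{41} \cdot 63203 = \frac{82136785913}{41}$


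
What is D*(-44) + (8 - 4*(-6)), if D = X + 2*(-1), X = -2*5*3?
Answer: 1440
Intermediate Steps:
X = -30 (X = -10*3 = -30)
D = -32 (D = -30 + 2*(-1) = -30 - 2 = -32)
D*(-44) + (8 - 4*(-6)) = -32*(-44) + (8 - 4*(-6)) = 1408 + (8 + 24) = 1408 + 32 = 1440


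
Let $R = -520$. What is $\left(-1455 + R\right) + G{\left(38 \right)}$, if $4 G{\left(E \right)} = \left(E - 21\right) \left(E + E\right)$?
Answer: $-1652$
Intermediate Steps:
$G{\left(E \right)} = \frac{E \left(-21 + E\right)}{2}$ ($G{\left(E \right)} = \frac{\left(E - 21\right) \left(E + E\right)}{4} = \frac{\left(-21 + E\right) 2 E}{4} = \frac{2 E \left(-21 + E\right)}{4} = \frac{E \left(-21 + E\right)}{2}$)
$\left(-1455 + R\right) + G{\left(38 \right)} = \left(-1455 - 520\right) + \frac{1}{2} \cdot 38 \left(-21 + 38\right) = -1975 + \frac{1}{2} \cdot 38 \cdot 17 = -1975 + 323 = -1652$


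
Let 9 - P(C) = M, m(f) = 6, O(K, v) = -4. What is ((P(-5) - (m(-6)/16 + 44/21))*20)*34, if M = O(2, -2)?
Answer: 150365/21 ≈ 7160.2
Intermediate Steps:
M = -4
P(C) = 13 (P(C) = 9 - 1*(-4) = 9 + 4 = 13)
((P(-5) - (m(-6)/16 + 44/21))*20)*34 = ((13 - (6/16 + 44/21))*20)*34 = ((13 - (6*(1/16) + 44*(1/21)))*20)*34 = ((13 - (3/8 + 44/21))*20)*34 = ((13 - 1*415/168)*20)*34 = ((13 - 415/168)*20)*34 = ((1769/168)*20)*34 = (8845/42)*34 = 150365/21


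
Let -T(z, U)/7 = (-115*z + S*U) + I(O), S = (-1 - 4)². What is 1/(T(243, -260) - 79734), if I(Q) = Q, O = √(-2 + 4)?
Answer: 161381/26043827063 + 7*√2/26043827063 ≈ 6.1969e-6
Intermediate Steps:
O = √2 ≈ 1.4142
S = 25 (S = (-5)² = 25)
T(z, U) = -175*U - 7*√2 + 805*z (T(z, U) = -7*((-115*z + 25*U) + √2) = -7*(√2 - 115*z + 25*U) = -175*U - 7*√2 + 805*z)
1/(T(243, -260) - 79734) = 1/((-175*(-260) - 7*√2 + 805*243) - 79734) = 1/((45500 - 7*√2 + 195615) - 79734) = 1/((241115 - 7*√2) - 79734) = 1/(161381 - 7*√2)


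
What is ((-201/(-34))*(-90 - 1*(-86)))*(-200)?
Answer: 80400/17 ≈ 4729.4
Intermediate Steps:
((-201/(-34))*(-90 - 1*(-86)))*(-200) = ((-201*(-1/34))*(-90 + 86))*(-200) = ((201/34)*(-4))*(-200) = -402/17*(-200) = 80400/17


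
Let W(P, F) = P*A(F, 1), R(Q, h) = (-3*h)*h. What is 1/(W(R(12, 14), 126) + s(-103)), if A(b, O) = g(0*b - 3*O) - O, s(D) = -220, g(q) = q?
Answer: 1/2132 ≈ 0.00046904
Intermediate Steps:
R(Q, h) = -3*h²
A(b, O) = -4*O (A(b, O) = (0*b - 3*O) - O = (0 - 3*O) - O = -3*O - O = -4*O)
W(P, F) = -4*P (W(P, F) = P*(-4*1) = P*(-4) = -4*P)
1/(W(R(12, 14), 126) + s(-103)) = 1/(-(-12)*14² - 220) = 1/(-(-12)*196 - 220) = 1/(-4*(-588) - 220) = 1/(2352 - 220) = 1/2132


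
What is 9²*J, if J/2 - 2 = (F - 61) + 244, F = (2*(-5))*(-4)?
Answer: 36450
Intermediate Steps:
F = 40 (F = -10*(-4) = 40)
J = 450 (J = 4 + 2*((40 - 61) + 244) = 4 + 2*(-21 + 244) = 4 + 2*223 = 4 + 446 = 450)
9²*J = 9²*450 = 81*450 = 36450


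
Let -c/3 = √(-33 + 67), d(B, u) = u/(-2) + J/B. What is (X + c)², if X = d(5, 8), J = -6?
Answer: 8326/25 + 156*√34/5 ≈ 514.97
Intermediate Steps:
d(B, u) = -6/B - u/2 (d(B, u) = u/(-2) - 6/B = u*(-½) - 6/B = -u/2 - 6/B = -6/B - u/2)
c = -3*√34 (c = -3*√(-33 + 67) = -3*√34 ≈ -17.493)
X = -26/5 (X = -6/5 - ½*8 = -6*⅕ - 4 = -6/5 - 4 = -26/5 ≈ -5.2000)
(X + c)² = (-26/5 - 3*√34)²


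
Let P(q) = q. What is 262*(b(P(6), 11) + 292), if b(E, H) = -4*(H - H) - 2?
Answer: 75980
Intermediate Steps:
b(E, H) = -2 (b(E, H) = -4*0 - 2 = 0 - 2 = -2)
262*(b(P(6), 11) + 292) = 262*(-2 + 292) = 262*290 = 75980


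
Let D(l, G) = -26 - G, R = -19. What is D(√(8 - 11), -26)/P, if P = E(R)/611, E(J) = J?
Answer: 0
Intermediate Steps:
P = -19/611 ≈ -0.031097
D(√(8 - 11), -26)/P = (-26 - 1*(-26))/(-19/611) = (-26 + 26)*(-611/19) = 0*(-611/19) = 0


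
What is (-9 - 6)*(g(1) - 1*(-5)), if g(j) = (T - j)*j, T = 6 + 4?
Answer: -210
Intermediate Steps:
T = 10
g(j) = j*(10 - j) (g(j) = (10 - j)*j = j*(10 - j))
(-9 - 6)*(g(1) - 1*(-5)) = (-9 - 6)*(1*(10 - 1*1) - 1*(-5)) = -15*(1*(10 - 1) + 5) = -15*(1*9 + 5) = -15*(9 + 5) = -15*14 = -210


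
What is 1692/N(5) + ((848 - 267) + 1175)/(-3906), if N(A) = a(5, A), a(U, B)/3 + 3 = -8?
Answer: -1111150/21483 ≈ -51.722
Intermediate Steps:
a(U, B) = -33 (a(U, B) = -9 + 3*(-8) = -9 - 24 = -33)
N(A) = -33
1692/N(5) + ((848 - 267) + 1175)/(-3906) = 1692/(-33) + ((848 - 267) + 1175)/(-3906) = 1692*(-1/33) + (581 + 1175)*(-1/3906) = -564/11 + 1756*(-1/3906) = -564/11 - 878/1953 = -1111150/21483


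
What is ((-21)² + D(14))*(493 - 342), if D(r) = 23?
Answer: 70064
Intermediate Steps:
((-21)² + D(14))*(493 - 342) = ((-21)² + 23)*(493 - 342) = (441 + 23)*151 = 464*151 = 70064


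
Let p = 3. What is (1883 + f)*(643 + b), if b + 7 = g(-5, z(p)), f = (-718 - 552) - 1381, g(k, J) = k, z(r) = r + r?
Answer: -484608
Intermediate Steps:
z(r) = 2*r
f = -2651 (f = -1270 - 1381 = -2651)
b = -12 (b = -7 - 5 = -12)
(1883 + f)*(643 + b) = (1883 - 2651)*(643 - 12) = -768*631 = -484608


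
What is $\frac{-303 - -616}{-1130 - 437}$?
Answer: $- \frac{313}{1567} \approx -0.19974$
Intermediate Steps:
$\frac{-303 - -616}{-1130 - 437} = \frac{-303 + 616}{-1567} = 313 \left(- \frac{1}{1567}\right) = - \frac{313}{1567}$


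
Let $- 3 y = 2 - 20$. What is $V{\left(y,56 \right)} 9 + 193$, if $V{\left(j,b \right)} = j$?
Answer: $247$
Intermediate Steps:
$y = 6$ ($y = - \frac{2 - 20}{3} = \left(- \frac{1}{3}\right) \left(-18\right) = 6$)
$V{\left(y,56 \right)} 9 + 193 = 6 \cdot 9 + 193 = 54 + 193 = 247$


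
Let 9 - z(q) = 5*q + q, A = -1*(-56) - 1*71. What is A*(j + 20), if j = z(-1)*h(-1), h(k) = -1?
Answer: -75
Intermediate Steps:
A = -15 (A = 56 - 71 = -15)
z(q) = 9 - 6*q (z(q) = 9 - (5*q + q) = 9 - 6*q)
j = -15 (j = (9 - 6*(-1))*(-1) = (9 + 6)*(-1) = 15*(-1) = -15)
A*(j + 20) = -15*(-15 + 20) = -15*5 = -75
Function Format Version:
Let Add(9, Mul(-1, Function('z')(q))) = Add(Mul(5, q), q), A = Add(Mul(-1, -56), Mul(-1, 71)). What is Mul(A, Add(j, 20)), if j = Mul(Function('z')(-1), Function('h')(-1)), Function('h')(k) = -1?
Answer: -75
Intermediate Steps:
A = -15 (A = Add(56, -71) = -15)
Function('z')(q) = Add(9, Mul(-6, q)) (Function('z')(q) = Add(9, Mul(-1, Add(Mul(5, q), q))) = Add(9, Mul(-1, Mul(6, q))) = Add(9, Mul(-6, q)))
j = -15 (j = Mul(Add(9, Mul(-6, -1)), -1) = Mul(Add(9, 6), -1) = Mul(15, -1) = -15)
Mul(A, Add(j, 20)) = Mul(-15, Add(-15, 20)) = Mul(-15, 5) = -75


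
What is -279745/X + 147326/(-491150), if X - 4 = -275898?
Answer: 2546063087/3565929950 ≈ 0.71400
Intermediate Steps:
X = -275894 (X = 4 - 275898 = -275894)
-279745/X + 147326/(-491150) = -279745/(-275894) + 147326/(-491150) = -279745*(-1/275894) + 147326*(-1/491150) = 279745/275894 - 3877/12925 = 2546063087/3565929950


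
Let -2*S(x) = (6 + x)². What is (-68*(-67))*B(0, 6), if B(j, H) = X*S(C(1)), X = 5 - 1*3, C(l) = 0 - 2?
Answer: -72896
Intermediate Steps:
C(l) = -2
X = 2 (X = 5 - 3 = 2)
S(x) = -(6 + x)²/2
B(j, H) = -16 (B(j, H) = 2*(-(6 - 2)²/2) = 2*(-½*4²) = 2*(-½*16) = 2*(-8) = -16)
(-68*(-67))*B(0, 6) = -68*(-67)*(-16) = 4556*(-16) = -72896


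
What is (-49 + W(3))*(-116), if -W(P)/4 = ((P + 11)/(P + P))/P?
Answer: 54404/9 ≈ 6044.9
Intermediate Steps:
W(P) = -2*(11 + P)/P² (W(P) = -4*(P + 11)/(P + P)/P = -4*(11 + P)/((2*P))/P = -4*(11 + P)*(1/(2*P))/P = -4*(11 + P)/(2*P)/P = -2*(11 + P)/P²)
(-49 + W(3))*(-116) = (-49 + 2*(-11 - 1*3)/3²)*(-116) = (-49 + 2*(⅑)*(-11 - 3))*(-116) = (-49 + 2*(⅑)*(-14))*(-116) = (-49 - 28/9)*(-116) = -469/9*(-116) = 54404/9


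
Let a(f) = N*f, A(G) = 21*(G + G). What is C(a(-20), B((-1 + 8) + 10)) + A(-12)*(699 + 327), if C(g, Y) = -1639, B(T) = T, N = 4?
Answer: -518743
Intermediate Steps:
A(G) = 42*G (A(G) = 21*(2*G) = 42*G)
a(f) = 4*f
C(a(-20), B((-1 + 8) + 10)) + A(-12)*(699 + 327) = -1639 + (42*(-12))*(699 + 327) = -1639 - 504*1026 = -1639 - 517104 = -518743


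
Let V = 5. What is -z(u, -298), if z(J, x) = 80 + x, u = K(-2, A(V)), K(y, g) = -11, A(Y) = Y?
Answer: 218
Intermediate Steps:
u = -11
-z(u, -298) = -(80 - 298) = -1*(-218) = 218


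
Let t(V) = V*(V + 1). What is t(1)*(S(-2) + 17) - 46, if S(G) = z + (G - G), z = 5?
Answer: -2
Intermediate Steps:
t(V) = V*(1 + V)
S(G) = 5 (S(G) = 5 + (G - G) = 5 + 0 = 5)
t(1)*(S(-2) + 17) - 46 = (1*(1 + 1))*(5 + 17) - 46 = (1*2)*22 - 46 = 2*22 - 46 = 44 - 46 = -2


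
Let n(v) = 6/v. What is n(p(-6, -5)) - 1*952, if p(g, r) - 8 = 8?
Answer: -7613/8 ≈ -951.63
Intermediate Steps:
p(g, r) = 16 (p(g, r) = 8 + 8 = 16)
n(p(-6, -5)) - 1*952 = 6/16 - 1*952 = 6*(1/16) - 952 = 3/8 - 952 = -7613/8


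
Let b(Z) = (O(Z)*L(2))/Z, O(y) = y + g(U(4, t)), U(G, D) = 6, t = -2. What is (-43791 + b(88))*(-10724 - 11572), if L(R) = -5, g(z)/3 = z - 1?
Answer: 10741440801/11 ≈ 9.7649e+8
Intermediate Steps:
g(z) = -3 + 3*z (g(z) = 3*(z - 1) = 3*(-1 + z) = -3 + 3*z)
O(y) = 15 + y (O(y) = y + (-3 + 3*6) = y + (-3 + 18) = y + 15 = 15 + y)
b(Z) = (-75 - 5*Z)/Z (b(Z) = ((15 + Z)*(-5))/Z = (-75 - 5*Z)/Z)
(-43791 + b(88))*(-10724 - 11572) = (-43791 + (-5 - 75/88))*(-10724 - 11572) = (-43791 + (-5 - 75*1/88))*(-22296) = (-43791 + (-5 - 75/88))*(-22296) = (-43791 - 515/88)*(-22296) = -3854123/88*(-22296) = 10741440801/11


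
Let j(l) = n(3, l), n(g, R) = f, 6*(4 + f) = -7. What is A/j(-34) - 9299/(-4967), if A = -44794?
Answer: 1335239057/153977 ≈ 8671.7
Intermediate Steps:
f = -31/6 (f = -4 + (1/6)*(-7) = -4 - 7/6 = -31/6 ≈ -5.1667)
n(g, R) = -31/6
j(l) = -31/6
A/j(-34) - 9299/(-4967) = -44794/(-31/6) - 9299/(-4967) = -44794*(-6/31) - 9299*(-1/4967) = 268764/31 + 9299/4967 = 1335239057/153977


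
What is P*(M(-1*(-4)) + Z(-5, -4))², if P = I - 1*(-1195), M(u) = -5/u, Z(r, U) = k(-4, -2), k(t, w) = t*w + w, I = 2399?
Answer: 648717/8 ≈ 81090.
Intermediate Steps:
k(t, w) = w + t*w
Z(r, U) = 6 (Z(r, U) = -2*(1 - 4) = -2*(-3) = 6)
P = 3594 (P = 2399 - 1*(-1195) = 2399 + 1195 = 3594)
P*(M(-1*(-4)) + Z(-5, -4))² = 3594*(-5/((-1*(-4))) + 6)² = 3594*(-5/4 + 6)² = 3594*(19/4)² = 3594*(361/16) = 648717/8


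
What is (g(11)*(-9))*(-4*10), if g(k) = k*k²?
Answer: 479160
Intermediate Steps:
g(k) = k³
(g(11)*(-9))*(-4*10) = (11³*(-9))*(-4*10) = (1331*(-9))*(-40) = -11979*(-40) = 479160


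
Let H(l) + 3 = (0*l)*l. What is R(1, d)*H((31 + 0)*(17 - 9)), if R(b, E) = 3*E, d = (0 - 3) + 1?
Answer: 18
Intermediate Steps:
d = -2 (d = -3 + 1 = -2)
H(l) = -3 (H(l) = -3 + (0*l)*l = -3 + 0*l = -3 + 0 = -3)
R(1, d)*H((31 + 0)*(17 - 9)) = (3*(-2))*(-3) = -6*(-3) = 18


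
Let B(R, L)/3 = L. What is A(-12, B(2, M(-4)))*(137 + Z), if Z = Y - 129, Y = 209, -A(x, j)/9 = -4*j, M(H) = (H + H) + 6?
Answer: -46872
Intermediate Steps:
M(H) = 6 + 2*H (M(H) = 2*H + 6 = 6 + 2*H)
B(R, L) = 3*L
A(x, j) = 36*j (A(x, j) = -(-36)*j = 36*j)
Z = 80 (Z = 209 - 129 = 80)
A(-12, B(2, M(-4)))*(137 + Z) = (36*(3*(6 + 2*(-4))))*(137 + 80) = (36*(3*(6 - 8)))*217 = (36*(3*(-2)))*217 = (36*(-6))*217 = -216*217 = -46872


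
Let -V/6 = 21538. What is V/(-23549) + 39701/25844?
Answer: 4274687281/608600356 ≈ 7.0238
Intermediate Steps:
V = -129228 (V = -6*21538 = -129228)
V/(-23549) + 39701/25844 = -129228/(-23549) + 39701/25844 = -129228*(-1/23549) + 39701*(1/25844) = 129228/23549 + 39701/25844 = 4274687281/608600356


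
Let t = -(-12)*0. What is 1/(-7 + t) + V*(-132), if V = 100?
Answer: -92401/7 ≈ -13200.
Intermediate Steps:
t = 0 (t = -12*0 = 0)
1/(-7 + t) + V*(-132) = 1/(-7 + 0) + 100*(-132) = 1/(-7) - 13200 = -⅐ - 13200 = -92401/7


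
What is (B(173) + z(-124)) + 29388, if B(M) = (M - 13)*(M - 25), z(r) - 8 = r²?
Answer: 68452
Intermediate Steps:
z(r) = 8 + r²
B(M) = (-25 + M)*(-13 + M) (B(M) = (-13 + M)*(-25 + M) = (-25 + M)*(-13 + M))
(B(173) + z(-124)) + 29388 = ((325 + 173² - 38*173) + (8 + (-124)²)) + 29388 = ((325 + 29929 - 6574) + (8 + 15376)) + 29388 = (23680 + 15384) + 29388 = 39064 + 29388 = 68452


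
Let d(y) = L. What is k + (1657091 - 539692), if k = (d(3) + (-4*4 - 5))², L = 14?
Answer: 1117448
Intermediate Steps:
d(y) = 14
k = 49 (k = (14 + (-4*4 - 5))² = (14 + (-16 - 5))² = (14 - 21)² = (-7)² = 49)
k + (1657091 - 539692) = 49 + (1657091 - 539692) = 49 + 1117399 = 1117448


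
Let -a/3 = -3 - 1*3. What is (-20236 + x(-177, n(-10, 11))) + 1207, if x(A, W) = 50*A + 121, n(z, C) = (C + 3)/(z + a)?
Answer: -27758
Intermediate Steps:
a = 18 (a = -3*(-3 - 1*3) = -3*(-3 - 3) = -3*(-6) = 18)
n(z, C) = (3 + C)/(18 + z) (n(z, C) = (C + 3)/(z + 18) = (3 + C)/(18 + z))
x(A, W) = 121 + 50*A
(-20236 + x(-177, n(-10, 11))) + 1207 = (-20236 + (121 + 50*(-177))) + 1207 = (-20236 + (121 - 8850)) + 1207 = (-20236 - 8729) + 1207 = -28965 + 1207 = -27758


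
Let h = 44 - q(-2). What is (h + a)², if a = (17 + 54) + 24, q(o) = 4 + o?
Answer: 18769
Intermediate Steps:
h = 42 (h = 44 - (4 - 2) = 44 - 1*2 = 44 - 2 = 42)
a = 95 (a = 71 + 24 = 95)
(h + a)² = (42 + 95)² = 137² = 18769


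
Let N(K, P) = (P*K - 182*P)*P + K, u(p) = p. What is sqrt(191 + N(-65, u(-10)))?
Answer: I*sqrt(24574) ≈ 156.76*I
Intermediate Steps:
N(K, P) = K + P*(-182*P + K*P) (N(K, P) = (K*P - 182*P)*P + K = (-182*P + K*P)*P + K = P*(-182*P + K*P) + K = K + P*(-182*P + K*P))
sqrt(191 + N(-65, u(-10))) = sqrt(191 + (-65 - 182*(-10)**2 - 65*(-10)**2)) = sqrt(191 + (-65 - 182*100 - 65*100)) = sqrt(191 + (-65 - 18200 - 6500)) = sqrt(191 - 24765) = sqrt(-24574) = I*sqrt(24574)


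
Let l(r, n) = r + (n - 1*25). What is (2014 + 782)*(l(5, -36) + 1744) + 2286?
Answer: 4721934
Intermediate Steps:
l(r, n) = -25 + n + r (l(r, n) = r + (n - 25) = r + (-25 + n) = -25 + n + r)
(2014 + 782)*(l(5, -36) + 1744) + 2286 = (2014 + 782)*((-25 - 36 + 5) + 1744) + 2286 = 2796*(-56 + 1744) + 2286 = 2796*1688 + 2286 = 4719648 + 2286 = 4721934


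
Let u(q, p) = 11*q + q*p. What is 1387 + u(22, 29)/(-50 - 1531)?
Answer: 2191967/1581 ≈ 1386.4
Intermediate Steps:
u(q, p) = 11*q + p*q
1387 + u(22, 29)/(-50 - 1531) = 1387 + (22*(11 + 29))/(-50 - 1531) = 1387 + (22*40)/(-1581) = 1387 + 880*(-1/1581) = 1387 - 880/1581 = 2191967/1581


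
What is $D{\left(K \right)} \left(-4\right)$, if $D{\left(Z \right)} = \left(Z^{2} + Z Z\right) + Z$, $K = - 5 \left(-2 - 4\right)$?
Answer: $-7320$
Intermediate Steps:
$K = 30$ ($K = \left(-5\right) \left(-6\right) = 30$)
$D{\left(Z \right)} = Z + 2 Z^{2}$ ($D{\left(Z \right)} = \left(Z^{2} + Z^{2}\right) + Z = 2 Z^{2} + Z = Z + 2 Z^{2}$)
$D{\left(K \right)} \left(-4\right) = 30 \left(1 + 2 \cdot 30\right) \left(-4\right) = 30 \left(1 + 60\right) \left(-4\right) = 30 \cdot 61 \left(-4\right) = 1830 \left(-4\right) = -7320$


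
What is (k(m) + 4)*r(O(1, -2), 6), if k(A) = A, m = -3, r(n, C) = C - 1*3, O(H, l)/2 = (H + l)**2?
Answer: 3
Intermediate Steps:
O(H, l) = 2*(H + l)**2
r(n, C) = -3 + C (r(n, C) = C - 3 = -3 + C)
(k(m) + 4)*r(O(1, -2), 6) = (-3 + 4)*(-3 + 6) = 1*3 = 3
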